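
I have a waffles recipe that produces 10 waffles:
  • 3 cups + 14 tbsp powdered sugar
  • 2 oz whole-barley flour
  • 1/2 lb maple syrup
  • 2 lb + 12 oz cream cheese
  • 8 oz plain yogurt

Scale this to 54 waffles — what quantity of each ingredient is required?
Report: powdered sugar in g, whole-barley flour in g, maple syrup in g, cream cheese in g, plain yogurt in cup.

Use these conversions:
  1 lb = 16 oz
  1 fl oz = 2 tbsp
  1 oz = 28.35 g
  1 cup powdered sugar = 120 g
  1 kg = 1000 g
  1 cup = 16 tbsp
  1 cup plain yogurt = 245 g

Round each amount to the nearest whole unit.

Scaling factor: 54/10 = 27/5 = 5.4.
powdered sugar: (3 cup + 14 tbsp = 3.875 cup) × 27/5 × 120 g/cup = 2511 g
whole-barley flour: 2 oz × 27/5 × 28.35 g/oz ≈ 306 g
maple syrup: 0.5 lb × 27/5 × 16 oz/lb × 28.35 g/oz ≈ 1225 g
cream cheese: (2 lb + 12 oz = 2.75 lb) × 27/5 × 16 oz/lb × 28.35 g/oz ≈ 6736 g
plain yogurt: 8 oz × 27/5 × 28.35 g/oz ÷ 245 g/cup ≈ 5 cup

powdered sugar: 2511 g; whole-barley flour: 306 g; maple syrup: 1225 g; cream cheese: 6736 g; plain yogurt: 5 cup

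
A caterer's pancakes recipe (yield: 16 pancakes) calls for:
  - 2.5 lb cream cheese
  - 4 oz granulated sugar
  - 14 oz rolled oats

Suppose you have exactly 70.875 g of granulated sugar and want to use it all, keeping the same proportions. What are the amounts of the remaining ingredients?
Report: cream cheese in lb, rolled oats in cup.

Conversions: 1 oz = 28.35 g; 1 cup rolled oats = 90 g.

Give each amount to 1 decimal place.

cream cheese: 1.6 lb; rolled oats: 2.8 cup

The original recipe has 113.4 g of granulated sugar, so the scaling factor is 70.875 ÷ 113.4 = 5/8 = 0.625.
cream cheese: 2.5 lb × 5/8 ≈ 1.6 lb
rolled oats: 14 oz × 5/8 × 28.35 g/oz ÷ 90 g/cup ≈ 2.8 cup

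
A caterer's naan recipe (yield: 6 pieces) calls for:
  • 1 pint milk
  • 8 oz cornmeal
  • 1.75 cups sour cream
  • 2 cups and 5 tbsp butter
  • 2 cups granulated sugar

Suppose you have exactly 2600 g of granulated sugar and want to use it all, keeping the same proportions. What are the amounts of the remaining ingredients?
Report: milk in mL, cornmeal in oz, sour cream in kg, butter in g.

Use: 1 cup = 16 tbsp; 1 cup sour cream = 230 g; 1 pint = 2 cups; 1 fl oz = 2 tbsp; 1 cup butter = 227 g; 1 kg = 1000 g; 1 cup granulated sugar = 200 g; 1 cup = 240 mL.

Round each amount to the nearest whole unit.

The original recipe has 400 g of granulated sugar, so the scaling factor is 2600 ÷ 400 = 13/2 = 6.5.
milk: 1 pint × 13/2 × 2 cup/pint × 240 mL/cup = 3120 mL
cornmeal: 8 oz × 13/2 = 52 oz
sour cream: 1.75 cup × 13/2 × 230 g/cup ÷ 1000 g/kg ≈ 3 kg
butter: (2 cup + 5 tbsp = 2.3125 cup) × 13/2 × 227 g/cup ≈ 3412 g

milk: 3120 mL; cornmeal: 52 oz; sour cream: 3 kg; butter: 3412 g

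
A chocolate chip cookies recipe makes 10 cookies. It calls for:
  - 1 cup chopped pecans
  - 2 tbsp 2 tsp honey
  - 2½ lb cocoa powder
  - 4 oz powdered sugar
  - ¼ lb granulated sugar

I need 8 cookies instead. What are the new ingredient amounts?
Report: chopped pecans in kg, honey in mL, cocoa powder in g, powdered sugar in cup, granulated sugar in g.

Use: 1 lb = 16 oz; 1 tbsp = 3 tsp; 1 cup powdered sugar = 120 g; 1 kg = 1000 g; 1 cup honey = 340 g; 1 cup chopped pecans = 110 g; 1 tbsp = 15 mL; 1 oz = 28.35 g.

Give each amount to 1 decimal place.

chopped pecans: 0.1 kg; honey: 32.0 mL; cocoa powder: 907.2 g; powdered sugar: 0.8 cup; granulated sugar: 90.7 g

Scaling factor: 8/10 = 4/5 = 0.8.
chopped pecans: 1 cup × 4/5 × 110 g/cup ÷ 1000 g/kg ≈ 0.1 kg
honey: (2 tbsp + 2 tsp = 8/3 tbsp) × 4/5 × 15 mL/tbsp = 32.0 mL
cocoa powder: 2.5 lb × 4/5 × 16 oz/lb × 28.35 g/oz = 907.2 g
powdered sugar: 4 oz × 4/5 × 28.35 g/oz ÷ 120 g/cup ≈ 0.8 cup
granulated sugar: 0.25 lb × 4/5 × 16 oz/lb × 28.35 g/oz ≈ 90.7 g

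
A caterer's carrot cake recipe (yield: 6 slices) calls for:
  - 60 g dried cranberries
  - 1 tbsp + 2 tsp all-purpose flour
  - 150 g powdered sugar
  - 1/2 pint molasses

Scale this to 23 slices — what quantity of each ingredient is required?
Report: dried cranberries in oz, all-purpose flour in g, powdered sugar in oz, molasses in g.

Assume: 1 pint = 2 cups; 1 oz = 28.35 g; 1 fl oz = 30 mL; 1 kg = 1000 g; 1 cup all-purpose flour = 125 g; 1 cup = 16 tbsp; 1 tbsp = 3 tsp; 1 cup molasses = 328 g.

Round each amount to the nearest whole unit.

Scaling factor: 23/6.
dried cranberries: 60 g × 23/6 ÷ 28.35 g/oz ≈ 8 oz
all-purpose flour: (1 tbsp + 2 tsp = 5/3 tbsp) × 23/6 ÷ 16 tbsp/cup × 125 g/cup ≈ 50 g
powdered sugar: 150 g × 23/6 ÷ 28.35 g/oz ≈ 20 oz
molasses: 0.5 pint × 23/6 × 2 cup/pint × 328 g/cup ≈ 1257 g

dried cranberries: 8 oz; all-purpose flour: 50 g; powdered sugar: 20 oz; molasses: 1257 g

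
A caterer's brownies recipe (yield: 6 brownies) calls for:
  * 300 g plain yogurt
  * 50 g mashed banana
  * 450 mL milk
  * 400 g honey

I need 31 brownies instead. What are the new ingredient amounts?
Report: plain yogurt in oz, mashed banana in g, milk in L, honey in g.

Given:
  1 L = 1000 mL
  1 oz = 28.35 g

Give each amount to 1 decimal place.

Scaling factor: 31/6.
plain yogurt: 300 g × 31/6 ÷ 28.35 g/oz ≈ 54.7 oz
mashed banana: 50 g × 31/6 ≈ 258.3 g
milk: 450 mL × 31/6 ÷ 1000 mL/L ≈ 2.3 L
honey: 400 g × 31/6 ≈ 2066.7 g

plain yogurt: 54.7 oz; mashed banana: 258.3 g; milk: 2.3 L; honey: 2066.7 g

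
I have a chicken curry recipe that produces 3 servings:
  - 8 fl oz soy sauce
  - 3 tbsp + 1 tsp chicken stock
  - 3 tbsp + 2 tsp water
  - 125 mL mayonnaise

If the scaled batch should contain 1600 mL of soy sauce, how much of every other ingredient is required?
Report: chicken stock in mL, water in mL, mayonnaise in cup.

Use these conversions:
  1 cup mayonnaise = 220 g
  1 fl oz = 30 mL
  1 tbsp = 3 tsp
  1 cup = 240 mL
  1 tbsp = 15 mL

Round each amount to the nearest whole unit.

chicken stock: 333 mL; water: 367 mL; mayonnaise: 3 cup

The original recipe has 240 mL of soy sauce, so the scaling factor is 1600 ÷ 240 = 20/3.
chicken stock: (3 tbsp + 1 tsp = 10/3 tbsp) × 20/3 × 15 mL/tbsp ≈ 333 mL
water: (3 tbsp + 2 tsp = 11/3 tbsp) × 20/3 × 15 mL/tbsp ≈ 367 mL
mayonnaise: 125 mL × 20/3 ÷ 240 mL/cup ≈ 3 cup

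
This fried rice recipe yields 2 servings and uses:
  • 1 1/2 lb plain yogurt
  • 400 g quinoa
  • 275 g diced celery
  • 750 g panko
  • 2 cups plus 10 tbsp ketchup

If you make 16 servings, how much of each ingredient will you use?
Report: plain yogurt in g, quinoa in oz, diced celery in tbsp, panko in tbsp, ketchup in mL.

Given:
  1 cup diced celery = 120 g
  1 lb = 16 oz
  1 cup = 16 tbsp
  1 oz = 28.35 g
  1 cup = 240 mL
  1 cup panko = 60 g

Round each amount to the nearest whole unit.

plain yogurt: 5443 g; quinoa: 113 oz; diced celery: 293 tbsp; panko: 1600 tbsp; ketchup: 5040 mL

Scaling factor: 16/2 = 8.
plain yogurt: 1.5 lb × 8 × 16 oz/lb × 28.35 g/oz ≈ 5443 g
quinoa: 400 g × 8 ÷ 28.35 g/oz ≈ 113 oz
diced celery: 275 g × 8 ÷ 120 g/cup × 16 tbsp/cup ≈ 293 tbsp
panko: 750 g × 8 ÷ 60 g/cup × 16 tbsp/cup = 1600 tbsp
ketchup: (2 cup + 10 tbsp = 2.625 cup) × 8 × 240 mL/cup = 5040 mL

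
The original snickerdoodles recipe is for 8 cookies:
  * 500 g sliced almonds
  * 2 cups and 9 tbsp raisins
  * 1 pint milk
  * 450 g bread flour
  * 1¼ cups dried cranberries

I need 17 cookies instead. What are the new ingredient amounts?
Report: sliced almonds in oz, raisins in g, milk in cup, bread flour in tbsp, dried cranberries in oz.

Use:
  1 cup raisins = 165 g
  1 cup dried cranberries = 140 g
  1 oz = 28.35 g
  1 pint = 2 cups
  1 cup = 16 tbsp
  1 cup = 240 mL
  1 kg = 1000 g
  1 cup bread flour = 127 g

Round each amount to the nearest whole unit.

sliced almonds: 37 oz; raisins: 898 g; milk: 4 cup; bread flour: 120 tbsp; dried cranberries: 13 oz

Scaling factor: 17/8 = 2.125.
sliced almonds: 500 g × 17/8 ÷ 28.35 g/oz ≈ 37 oz
raisins: (2 cup + 9 tbsp = 2.5625 cup) × 17/8 × 165 g/cup ≈ 898 g
milk: 1 pint × 17/8 × 2 cup/pint ≈ 4 cup
bread flour: 450 g × 17/8 ÷ 127 g/cup × 16 tbsp/cup ≈ 120 tbsp
dried cranberries: 1.25 cup × 17/8 × 140 g/cup ÷ 28.35 g/oz ≈ 13 oz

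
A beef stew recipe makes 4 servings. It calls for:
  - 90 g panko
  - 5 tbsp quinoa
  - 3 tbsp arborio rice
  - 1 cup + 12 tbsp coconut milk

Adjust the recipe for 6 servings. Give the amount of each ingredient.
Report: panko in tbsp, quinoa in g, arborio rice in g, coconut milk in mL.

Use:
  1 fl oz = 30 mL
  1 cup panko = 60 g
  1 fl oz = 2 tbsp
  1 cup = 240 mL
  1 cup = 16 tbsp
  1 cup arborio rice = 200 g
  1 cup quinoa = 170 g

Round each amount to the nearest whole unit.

Scaling factor: 6/4 = 3/2 = 1.5.
panko: 90 g × 3/2 ÷ 60 g/cup × 16 tbsp/cup = 36 tbsp
quinoa: 5 tbsp × 3/2 ÷ 16 tbsp/cup × 170 g/cup ≈ 80 g
arborio rice: 3 tbsp × 3/2 ÷ 16 tbsp/cup × 200 g/cup ≈ 56 g
coconut milk: (1 cup + 12 tbsp = 1.75 cup) × 3/2 × 240 mL/cup = 630 mL

panko: 36 tbsp; quinoa: 80 g; arborio rice: 56 g; coconut milk: 630 mL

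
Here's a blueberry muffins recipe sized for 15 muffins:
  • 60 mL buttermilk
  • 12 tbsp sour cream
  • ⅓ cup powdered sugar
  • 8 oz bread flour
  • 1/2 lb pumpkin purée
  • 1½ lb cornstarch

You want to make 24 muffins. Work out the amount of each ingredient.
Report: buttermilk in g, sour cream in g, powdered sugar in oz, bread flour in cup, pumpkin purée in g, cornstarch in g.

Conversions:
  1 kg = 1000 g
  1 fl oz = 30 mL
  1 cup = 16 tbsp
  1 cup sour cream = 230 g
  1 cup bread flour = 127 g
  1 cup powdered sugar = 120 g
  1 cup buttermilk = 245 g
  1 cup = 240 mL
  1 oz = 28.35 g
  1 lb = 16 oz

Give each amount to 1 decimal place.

Scaling factor: 24/15 = 8/5 = 1.6.
buttermilk: 60 mL × 8/5 ÷ 240 mL/cup × 245 g/cup = 98.0 g
sour cream: 12 tbsp × 8/5 ÷ 16 tbsp/cup × 230 g/cup = 276.0 g
powdered sugar: 1/3 cup × 8/5 × 120 g/cup ÷ 28.35 g/oz ≈ 2.3 oz
bread flour: 8 oz × 8/5 × 28.35 g/oz ÷ 127 g/cup ≈ 2.9 cup
pumpkin purée: 0.5 lb × 8/5 × 16 oz/lb × 28.35 g/oz ≈ 362.9 g
cornstarch: 1.5 lb × 8/5 × 16 oz/lb × 28.35 g/oz ≈ 1088.6 g

buttermilk: 98.0 g; sour cream: 276.0 g; powdered sugar: 2.3 oz; bread flour: 2.9 cup; pumpkin purée: 362.9 g; cornstarch: 1088.6 g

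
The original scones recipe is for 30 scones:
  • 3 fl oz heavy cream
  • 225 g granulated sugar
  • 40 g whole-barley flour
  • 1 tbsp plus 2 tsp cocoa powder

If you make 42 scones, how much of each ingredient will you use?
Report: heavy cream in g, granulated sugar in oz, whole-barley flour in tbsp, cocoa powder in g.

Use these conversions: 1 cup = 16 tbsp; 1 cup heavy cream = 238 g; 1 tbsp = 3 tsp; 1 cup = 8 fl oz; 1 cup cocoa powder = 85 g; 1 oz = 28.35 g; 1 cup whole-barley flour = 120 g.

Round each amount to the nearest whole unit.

heavy cream: 125 g; granulated sugar: 11 oz; whole-barley flour: 7 tbsp; cocoa powder: 12 g

Scaling factor: 42/30 = 7/5 = 1.4.
heavy cream: 3 fl oz × 7/5 ÷ 8 fl oz/cup × 238 g/cup ≈ 125 g
granulated sugar: 225 g × 7/5 ÷ 28.35 g/oz ≈ 11 oz
whole-barley flour: 40 g × 7/5 ÷ 120 g/cup × 16 tbsp/cup ≈ 7 tbsp
cocoa powder: (1 tbsp + 2 tsp = 5/3 tbsp) × 7/5 ÷ 16 tbsp/cup × 85 g/cup ≈ 12 g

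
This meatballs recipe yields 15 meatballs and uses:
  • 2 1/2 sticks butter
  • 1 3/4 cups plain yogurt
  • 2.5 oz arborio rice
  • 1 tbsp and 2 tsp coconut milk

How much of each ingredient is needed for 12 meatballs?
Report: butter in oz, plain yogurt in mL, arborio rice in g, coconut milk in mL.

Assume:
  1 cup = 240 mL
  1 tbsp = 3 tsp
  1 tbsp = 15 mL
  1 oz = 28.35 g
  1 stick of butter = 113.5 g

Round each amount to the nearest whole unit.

butter: 8 oz; plain yogurt: 336 mL; arborio rice: 57 g; coconut milk: 20 mL

Scaling factor: 12/15 = 4/5 = 0.8.
butter: 2.5 stick × 4/5 × 113.5 g/stick ÷ 28.35 g/oz ≈ 8 oz
plain yogurt: 1.75 cup × 4/5 × 240 mL/cup = 336 mL
arborio rice: 2.5 oz × 4/5 × 28.35 g/oz ≈ 57 g
coconut milk: (1 tbsp + 2 tsp = 5/3 tbsp) × 4/5 × 15 mL/tbsp = 20 mL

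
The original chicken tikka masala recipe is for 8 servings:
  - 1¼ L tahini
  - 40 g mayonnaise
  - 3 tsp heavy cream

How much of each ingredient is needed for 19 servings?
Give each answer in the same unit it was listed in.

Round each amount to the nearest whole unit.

Scaling factor: 19/8 = 2.375.
tahini: 1.25 L × 19/8 ≈ 3 L
mayonnaise: 40 g × 19/8 = 95 g
heavy cream: 3 tsp × 19/8 ≈ 7 tsp

tahini: 3 L; mayonnaise: 95 g; heavy cream: 7 tsp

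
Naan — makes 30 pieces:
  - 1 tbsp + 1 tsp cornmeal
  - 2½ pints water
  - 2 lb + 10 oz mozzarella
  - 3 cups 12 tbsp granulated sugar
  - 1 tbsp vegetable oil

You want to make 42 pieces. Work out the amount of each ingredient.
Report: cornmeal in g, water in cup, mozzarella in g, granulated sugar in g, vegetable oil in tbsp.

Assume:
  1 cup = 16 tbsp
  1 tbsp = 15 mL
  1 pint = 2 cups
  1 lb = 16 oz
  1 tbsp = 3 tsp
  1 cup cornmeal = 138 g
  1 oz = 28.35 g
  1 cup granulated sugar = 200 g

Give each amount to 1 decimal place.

Scaling factor: 42/30 = 7/5 = 1.4.
cornmeal: (1 tbsp + 1 tsp = 4/3 tbsp) × 7/5 ÷ 16 tbsp/cup × 138 g/cup = 16.1 g
water: 2.5 pint × 7/5 × 2 cup/pint = 7.0 cup
mozzarella: (2 lb + 10 oz = 2.625 lb) × 7/5 × 16 oz/lb × 28.35 g/oz ≈ 1667.0 g
granulated sugar: (3 cup + 12 tbsp = 3.75 cup) × 7/5 × 200 g/cup = 1050.0 g
vegetable oil: 1 tbsp × 7/5 = 1.4 tbsp

cornmeal: 16.1 g; water: 7.0 cup; mozzarella: 1667.0 g; granulated sugar: 1050.0 g; vegetable oil: 1.4 tbsp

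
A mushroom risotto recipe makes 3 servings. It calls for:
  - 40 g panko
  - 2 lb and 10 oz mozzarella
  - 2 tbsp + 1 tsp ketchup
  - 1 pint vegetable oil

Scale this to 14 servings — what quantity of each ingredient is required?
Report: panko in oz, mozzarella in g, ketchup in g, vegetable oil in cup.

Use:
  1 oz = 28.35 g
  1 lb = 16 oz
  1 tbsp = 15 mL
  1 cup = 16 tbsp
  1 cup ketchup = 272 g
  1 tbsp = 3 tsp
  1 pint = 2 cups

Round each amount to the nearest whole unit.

Scaling factor: 14/3.
panko: 40 g × 14/3 ÷ 28.35 g/oz ≈ 7 oz
mozzarella: (2 lb + 10 oz = 2.625 lb) × 14/3 × 16 oz/lb × 28.35 g/oz ≈ 5557 g
ketchup: (2 tbsp + 1 tsp = 7/3 tbsp) × 14/3 ÷ 16 tbsp/cup × 272 g/cup ≈ 185 g
vegetable oil: 1 pint × 14/3 × 2 cup/pint ≈ 9 cup

panko: 7 oz; mozzarella: 5557 g; ketchup: 185 g; vegetable oil: 9 cup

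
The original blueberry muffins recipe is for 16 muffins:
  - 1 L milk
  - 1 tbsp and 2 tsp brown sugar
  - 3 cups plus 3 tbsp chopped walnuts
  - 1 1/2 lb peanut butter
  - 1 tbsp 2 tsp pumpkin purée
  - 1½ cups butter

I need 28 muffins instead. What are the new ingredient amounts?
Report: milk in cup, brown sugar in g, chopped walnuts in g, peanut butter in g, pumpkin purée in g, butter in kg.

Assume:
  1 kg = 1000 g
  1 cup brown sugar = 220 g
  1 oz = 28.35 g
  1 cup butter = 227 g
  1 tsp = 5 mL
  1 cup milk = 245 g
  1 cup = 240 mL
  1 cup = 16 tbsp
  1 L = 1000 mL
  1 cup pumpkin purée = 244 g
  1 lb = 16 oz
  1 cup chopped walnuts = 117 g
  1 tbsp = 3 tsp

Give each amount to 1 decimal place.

Scaling factor: 28/16 = 7/4 = 1.75.
milk: 1 L × 7/4 × 1000 mL/L ÷ 240 mL/cup ≈ 7.3 cup
brown sugar: (1 tbsp + 2 tsp = 5/3 tbsp) × 7/4 ÷ 16 tbsp/cup × 220 g/cup ≈ 40.1 g
chopped walnuts: (3 cup + 3 tbsp = 3.1875 cup) × 7/4 × 117 g/cup ≈ 652.6 g
peanut butter: 1.5 lb × 7/4 × 16 oz/lb × 28.35 g/oz = 1190.7 g
pumpkin purée: (1 tbsp + 2 tsp = 5/3 tbsp) × 7/4 ÷ 16 tbsp/cup × 244 g/cup ≈ 44.5 g
butter: 1.5 cup × 7/4 × 227 g/cup ÷ 1000 g/kg ≈ 0.6 kg

milk: 7.3 cup; brown sugar: 40.1 g; chopped walnuts: 652.6 g; peanut butter: 1190.7 g; pumpkin purée: 44.5 g; butter: 0.6 kg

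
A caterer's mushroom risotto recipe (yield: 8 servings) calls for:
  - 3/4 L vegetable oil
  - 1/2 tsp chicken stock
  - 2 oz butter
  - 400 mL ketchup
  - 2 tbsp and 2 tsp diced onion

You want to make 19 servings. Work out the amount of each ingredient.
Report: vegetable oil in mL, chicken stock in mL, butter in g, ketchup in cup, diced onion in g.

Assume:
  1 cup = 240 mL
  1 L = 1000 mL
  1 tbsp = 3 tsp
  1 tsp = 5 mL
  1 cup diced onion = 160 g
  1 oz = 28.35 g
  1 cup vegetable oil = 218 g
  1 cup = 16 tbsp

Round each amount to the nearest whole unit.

Scaling factor: 19/8 = 2.375.
vegetable oil: 0.75 L × 19/8 × 1000 mL/L ≈ 1781 mL
chicken stock: 0.5 tsp × 19/8 × 5 mL/tsp ≈ 6 mL
butter: 2 oz × 19/8 × 28.35 g/oz ≈ 135 g
ketchup: 400 mL × 19/8 ÷ 240 mL/cup ≈ 4 cup
diced onion: (2 tbsp + 2 tsp = 8/3 tbsp) × 19/8 ÷ 16 tbsp/cup × 160 g/cup ≈ 63 g

vegetable oil: 1781 mL; chicken stock: 6 mL; butter: 135 g; ketchup: 4 cup; diced onion: 63 g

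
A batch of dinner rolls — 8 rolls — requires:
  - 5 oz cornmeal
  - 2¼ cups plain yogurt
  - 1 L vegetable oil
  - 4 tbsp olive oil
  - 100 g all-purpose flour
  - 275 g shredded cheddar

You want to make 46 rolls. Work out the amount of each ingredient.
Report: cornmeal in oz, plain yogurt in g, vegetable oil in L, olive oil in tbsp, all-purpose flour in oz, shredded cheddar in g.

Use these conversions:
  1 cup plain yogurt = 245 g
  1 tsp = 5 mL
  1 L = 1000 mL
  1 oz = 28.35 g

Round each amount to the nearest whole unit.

Scaling factor: 46/8 = 23/4 = 5.75.
cornmeal: 5 oz × 23/4 ≈ 29 oz
plain yogurt: 2.25 cup × 23/4 × 245 g/cup ≈ 3170 g
vegetable oil: 1 L × 23/4 ≈ 6 L
olive oil: 4 tbsp × 23/4 = 23 tbsp
all-purpose flour: 100 g × 23/4 ÷ 28.35 g/oz ≈ 20 oz
shredded cheddar: 275 g × 23/4 ≈ 1581 g

cornmeal: 29 oz; plain yogurt: 3170 g; vegetable oil: 6 L; olive oil: 23 tbsp; all-purpose flour: 20 oz; shredded cheddar: 1581 g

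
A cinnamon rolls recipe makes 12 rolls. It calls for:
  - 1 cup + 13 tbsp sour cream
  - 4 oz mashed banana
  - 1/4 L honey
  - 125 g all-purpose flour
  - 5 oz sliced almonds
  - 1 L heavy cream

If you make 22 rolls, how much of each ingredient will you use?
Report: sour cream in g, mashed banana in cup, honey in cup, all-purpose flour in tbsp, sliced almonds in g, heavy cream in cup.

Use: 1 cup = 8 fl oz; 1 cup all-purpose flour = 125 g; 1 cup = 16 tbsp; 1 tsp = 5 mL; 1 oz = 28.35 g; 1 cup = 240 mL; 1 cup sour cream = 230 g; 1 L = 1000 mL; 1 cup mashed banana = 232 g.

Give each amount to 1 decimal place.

Scaling factor: 22/12 = 11/6.
sour cream: (1 cup + 13 tbsp = 1.8125 cup) × 11/6 × 230 g/cup ≈ 764.3 g
mashed banana: 4 oz × 11/6 × 28.35 g/oz ÷ 232 g/cup ≈ 0.9 cup
honey: 0.25 L × 11/6 × 1000 mL/L ÷ 240 mL/cup ≈ 1.9 cup
all-purpose flour: 125 g × 11/6 ÷ 125 g/cup × 16 tbsp/cup ≈ 29.3 tbsp
sliced almonds: 5 oz × 11/6 × 28.35 g/oz ≈ 259.9 g
heavy cream: 1 L × 11/6 × 1000 mL/L ÷ 240 mL/cup ≈ 7.6 cup

sour cream: 764.3 g; mashed banana: 0.9 cup; honey: 1.9 cup; all-purpose flour: 29.3 tbsp; sliced almonds: 259.9 g; heavy cream: 7.6 cup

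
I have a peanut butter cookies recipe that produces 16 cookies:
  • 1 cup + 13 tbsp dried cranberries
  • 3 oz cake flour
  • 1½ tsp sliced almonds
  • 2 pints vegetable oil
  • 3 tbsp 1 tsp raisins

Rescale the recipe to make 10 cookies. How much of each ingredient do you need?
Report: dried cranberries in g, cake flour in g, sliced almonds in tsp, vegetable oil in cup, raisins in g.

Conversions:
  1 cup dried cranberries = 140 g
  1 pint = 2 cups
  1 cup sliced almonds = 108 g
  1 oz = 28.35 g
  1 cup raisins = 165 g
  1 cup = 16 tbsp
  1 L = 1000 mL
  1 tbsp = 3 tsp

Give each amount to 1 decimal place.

Scaling factor: 10/16 = 5/8 = 0.625.
dried cranberries: (1 cup + 13 tbsp = 1.8125 cup) × 5/8 × 140 g/cup ≈ 158.6 g
cake flour: 3 oz × 5/8 × 28.35 g/oz ≈ 53.2 g
sliced almonds: 1.5 tsp × 5/8 ≈ 0.9 tsp
vegetable oil: 2 pint × 5/8 × 2 cup/pint = 2.5 cup
raisins: (3 tbsp + 1 tsp = 10/3 tbsp) × 5/8 ÷ 16 tbsp/cup × 165 g/cup ≈ 21.5 g

dried cranberries: 158.6 g; cake flour: 53.2 g; sliced almonds: 0.9 tsp; vegetable oil: 2.5 cup; raisins: 21.5 g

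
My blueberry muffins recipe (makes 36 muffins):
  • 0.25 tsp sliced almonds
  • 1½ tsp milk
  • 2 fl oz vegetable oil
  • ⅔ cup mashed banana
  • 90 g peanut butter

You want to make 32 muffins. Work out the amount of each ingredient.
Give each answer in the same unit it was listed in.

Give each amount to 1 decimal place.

Scaling factor: 32/36 = 8/9.
sliced almonds: 0.25 tsp × 8/9 ≈ 0.2 tsp
milk: 1.5 tsp × 8/9 ≈ 1.3 tsp
vegetable oil: 2 fl oz × 8/9 ≈ 1.8 fl oz
mashed banana: 2/3 cup × 8/9 ≈ 0.6 cup
peanut butter: 90 g × 8/9 = 80.0 g

sliced almonds: 0.2 tsp; milk: 1.3 tsp; vegetable oil: 1.8 fl oz; mashed banana: 0.6 cup; peanut butter: 80.0 g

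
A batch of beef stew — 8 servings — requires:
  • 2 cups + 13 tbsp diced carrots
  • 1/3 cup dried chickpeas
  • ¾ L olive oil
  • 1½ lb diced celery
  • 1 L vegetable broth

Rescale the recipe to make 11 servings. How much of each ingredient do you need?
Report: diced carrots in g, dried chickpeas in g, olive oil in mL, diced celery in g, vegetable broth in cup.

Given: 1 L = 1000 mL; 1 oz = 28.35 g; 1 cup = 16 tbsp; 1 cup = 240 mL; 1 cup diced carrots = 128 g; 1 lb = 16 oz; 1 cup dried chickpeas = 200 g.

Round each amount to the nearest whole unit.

Scaling factor: 11/8 = 1.375.
diced carrots: (2 cup + 13 tbsp = 2.8125 cup) × 11/8 × 128 g/cup = 495 g
dried chickpeas: 1/3 cup × 11/8 × 200 g/cup ≈ 92 g
olive oil: 0.75 L × 11/8 × 1000 mL/L ≈ 1031 mL
diced celery: 1.5 lb × 11/8 × 16 oz/lb × 28.35 g/oz ≈ 936 g
vegetable broth: 1 L × 11/8 × 1000 mL/L ÷ 240 mL/cup ≈ 6 cup

diced carrots: 495 g; dried chickpeas: 92 g; olive oil: 1031 mL; diced celery: 936 g; vegetable broth: 6 cup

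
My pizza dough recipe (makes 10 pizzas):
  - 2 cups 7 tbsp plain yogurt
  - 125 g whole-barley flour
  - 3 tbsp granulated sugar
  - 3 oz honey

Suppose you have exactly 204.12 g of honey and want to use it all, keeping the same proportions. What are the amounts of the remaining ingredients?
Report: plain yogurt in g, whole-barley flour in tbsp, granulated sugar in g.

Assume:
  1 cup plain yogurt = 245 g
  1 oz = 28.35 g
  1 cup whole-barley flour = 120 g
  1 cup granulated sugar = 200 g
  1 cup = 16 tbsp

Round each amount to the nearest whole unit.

plain yogurt: 1433 g; whole-barley flour: 40 tbsp; granulated sugar: 90 g

The original recipe has 85.05 g of honey, so the scaling factor is 204.12 ÷ 85.05 = 12/5 = 2.4.
plain yogurt: (2 cup + 7 tbsp = 2.4375 cup) × 12/5 × 245 g/cup ≈ 1433 g
whole-barley flour: 125 g × 12/5 ÷ 120 g/cup × 16 tbsp/cup = 40 tbsp
granulated sugar: 3 tbsp × 12/5 ÷ 16 tbsp/cup × 200 g/cup = 90 g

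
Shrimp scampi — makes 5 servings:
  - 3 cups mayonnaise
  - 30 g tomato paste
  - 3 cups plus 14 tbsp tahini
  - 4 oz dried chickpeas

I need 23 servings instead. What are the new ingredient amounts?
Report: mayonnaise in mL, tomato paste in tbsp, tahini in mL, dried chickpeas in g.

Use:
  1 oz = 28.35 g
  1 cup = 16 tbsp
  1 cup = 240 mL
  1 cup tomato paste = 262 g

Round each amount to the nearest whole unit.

mayonnaise: 3312 mL; tomato paste: 8 tbsp; tahini: 4278 mL; dried chickpeas: 522 g

Scaling factor: 23/5 = 4.6.
mayonnaise: 3 cup × 23/5 × 240 mL/cup = 3312 mL
tomato paste: 30 g × 23/5 ÷ 262 g/cup × 16 tbsp/cup ≈ 8 tbsp
tahini: (3 cup + 14 tbsp = 3.875 cup) × 23/5 × 240 mL/cup = 4278 mL
dried chickpeas: 4 oz × 23/5 × 28.35 g/oz ≈ 522 g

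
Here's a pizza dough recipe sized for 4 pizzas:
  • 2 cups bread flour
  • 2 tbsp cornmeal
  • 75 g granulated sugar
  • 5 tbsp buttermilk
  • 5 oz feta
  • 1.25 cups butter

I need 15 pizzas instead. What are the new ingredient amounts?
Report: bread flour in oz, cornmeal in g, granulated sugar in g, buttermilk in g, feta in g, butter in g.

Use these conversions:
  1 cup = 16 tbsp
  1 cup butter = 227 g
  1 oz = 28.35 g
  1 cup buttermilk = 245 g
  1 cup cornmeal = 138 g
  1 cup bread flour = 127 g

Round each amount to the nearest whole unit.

bread flour: 34 oz; cornmeal: 65 g; granulated sugar: 281 g; buttermilk: 287 g; feta: 532 g; butter: 1064 g

Scaling factor: 15/4 = 3.75.
bread flour: 2 cup × 15/4 × 127 g/cup ÷ 28.35 g/oz ≈ 34 oz
cornmeal: 2 tbsp × 15/4 ÷ 16 tbsp/cup × 138 g/cup ≈ 65 g
granulated sugar: 75 g × 15/4 ≈ 281 g
buttermilk: 5 tbsp × 15/4 ÷ 16 tbsp/cup × 245 g/cup ≈ 287 g
feta: 5 oz × 15/4 × 28.35 g/oz ≈ 532 g
butter: 1.25 cup × 15/4 × 227 g/cup ≈ 1064 g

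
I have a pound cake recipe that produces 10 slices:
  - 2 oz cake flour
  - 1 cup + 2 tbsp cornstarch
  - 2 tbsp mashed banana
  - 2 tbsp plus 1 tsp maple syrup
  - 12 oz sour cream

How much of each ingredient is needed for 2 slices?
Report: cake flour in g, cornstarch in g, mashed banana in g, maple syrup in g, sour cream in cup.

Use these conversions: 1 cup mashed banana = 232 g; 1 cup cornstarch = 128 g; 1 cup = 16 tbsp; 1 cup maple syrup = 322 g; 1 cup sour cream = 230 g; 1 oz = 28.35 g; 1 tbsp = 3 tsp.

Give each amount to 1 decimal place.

cake flour: 11.3 g; cornstarch: 28.8 g; mashed banana: 5.8 g; maple syrup: 9.4 g; sour cream: 0.3 cup

Scaling factor: 2/10 = 1/5 = 0.2.
cake flour: 2 oz × 1/5 × 28.35 g/oz ≈ 11.3 g
cornstarch: (1 cup + 2 tbsp = 1.125 cup) × 1/5 × 128 g/cup = 28.8 g
mashed banana: 2 tbsp × 1/5 ÷ 16 tbsp/cup × 232 g/cup = 5.8 g
maple syrup: (2 tbsp + 1 tsp = 7/3 tbsp) × 1/5 ÷ 16 tbsp/cup × 322 g/cup ≈ 9.4 g
sour cream: 12 oz × 1/5 × 28.35 g/oz ÷ 230 g/cup ≈ 0.3 cup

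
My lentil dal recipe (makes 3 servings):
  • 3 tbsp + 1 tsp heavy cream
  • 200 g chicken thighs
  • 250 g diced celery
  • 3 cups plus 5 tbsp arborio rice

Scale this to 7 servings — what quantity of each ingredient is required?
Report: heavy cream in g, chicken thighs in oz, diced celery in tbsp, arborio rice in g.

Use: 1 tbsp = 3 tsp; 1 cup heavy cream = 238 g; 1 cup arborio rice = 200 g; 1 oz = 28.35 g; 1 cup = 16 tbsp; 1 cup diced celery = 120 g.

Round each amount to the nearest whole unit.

heavy cream: 116 g; chicken thighs: 16 oz; diced celery: 78 tbsp; arborio rice: 1546 g

Scaling factor: 7/3.
heavy cream: (3 tbsp + 1 tsp = 10/3 tbsp) × 7/3 ÷ 16 tbsp/cup × 238 g/cup ≈ 116 g
chicken thighs: 200 g × 7/3 ÷ 28.35 g/oz ≈ 16 oz
diced celery: 250 g × 7/3 ÷ 120 g/cup × 16 tbsp/cup ≈ 78 tbsp
arborio rice: (3 cup + 5 tbsp = 3.3125 cup) × 7/3 × 200 g/cup ≈ 1546 g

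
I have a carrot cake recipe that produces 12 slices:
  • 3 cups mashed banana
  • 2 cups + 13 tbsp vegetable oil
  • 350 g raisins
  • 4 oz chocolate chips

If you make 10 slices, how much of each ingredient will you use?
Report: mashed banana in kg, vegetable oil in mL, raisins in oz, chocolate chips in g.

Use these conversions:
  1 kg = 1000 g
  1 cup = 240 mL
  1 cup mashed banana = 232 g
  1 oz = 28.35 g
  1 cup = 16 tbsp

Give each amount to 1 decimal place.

mashed banana: 0.6 kg; vegetable oil: 562.5 mL; raisins: 10.3 oz; chocolate chips: 94.5 g

Scaling factor: 10/12 = 5/6.
mashed banana: 3 cup × 5/6 × 232 g/cup ÷ 1000 g/kg ≈ 0.6 kg
vegetable oil: (2 cup + 13 tbsp = 2.8125 cup) × 5/6 × 240 mL/cup = 562.5 mL
raisins: 350 g × 5/6 ÷ 28.35 g/oz ≈ 10.3 oz
chocolate chips: 4 oz × 5/6 × 28.35 g/oz = 94.5 g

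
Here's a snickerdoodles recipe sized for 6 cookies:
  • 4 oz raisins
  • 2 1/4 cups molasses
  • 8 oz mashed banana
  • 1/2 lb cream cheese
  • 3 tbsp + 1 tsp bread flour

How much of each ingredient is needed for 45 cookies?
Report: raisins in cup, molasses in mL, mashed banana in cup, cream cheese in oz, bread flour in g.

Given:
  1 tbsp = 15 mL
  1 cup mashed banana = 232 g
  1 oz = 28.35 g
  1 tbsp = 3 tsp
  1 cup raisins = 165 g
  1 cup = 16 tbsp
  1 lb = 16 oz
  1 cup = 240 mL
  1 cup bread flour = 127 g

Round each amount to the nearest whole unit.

raisins: 5 cup; molasses: 4050 mL; mashed banana: 7 cup; cream cheese: 60 oz; bread flour: 198 g

Scaling factor: 45/6 = 15/2 = 7.5.
raisins: 4 oz × 15/2 × 28.35 g/oz ÷ 165 g/cup ≈ 5 cup
molasses: 2.25 cup × 15/2 × 240 mL/cup = 4050 mL
mashed banana: 8 oz × 15/2 × 28.35 g/oz ÷ 232 g/cup ≈ 7 cup
cream cheese: 0.5 lb × 15/2 × 16 oz/lb = 60 oz
bread flour: (3 tbsp + 1 tsp = 10/3 tbsp) × 15/2 ÷ 16 tbsp/cup × 127 g/cup ≈ 198 g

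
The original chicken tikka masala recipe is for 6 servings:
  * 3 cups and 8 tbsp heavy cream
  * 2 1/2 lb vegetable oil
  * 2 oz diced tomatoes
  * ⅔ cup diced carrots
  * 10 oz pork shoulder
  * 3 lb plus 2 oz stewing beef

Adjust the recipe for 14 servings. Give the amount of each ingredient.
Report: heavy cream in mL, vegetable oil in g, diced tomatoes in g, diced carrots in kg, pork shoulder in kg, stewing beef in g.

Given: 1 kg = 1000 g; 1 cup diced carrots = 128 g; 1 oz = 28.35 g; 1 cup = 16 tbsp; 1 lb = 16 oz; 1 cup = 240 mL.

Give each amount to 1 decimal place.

Scaling factor: 14/6 = 7/3.
heavy cream: (3 cup + 8 tbsp = 3.5 cup) × 7/3 × 240 mL/cup = 1960.0 mL
vegetable oil: 2.5 lb × 7/3 × 16 oz/lb × 28.35 g/oz = 2646.0 g
diced tomatoes: 2 oz × 7/3 × 28.35 g/oz = 132.3 g
diced carrots: 2/3 cup × 7/3 × 128 g/cup ÷ 1000 g/kg ≈ 0.2 kg
pork shoulder: 10 oz × 7/3 × 28.35 g/oz ÷ 1000 g/kg ≈ 0.7 kg
stewing beef: (3 lb + 2 oz = 3.125 lb) × 7/3 × 16 oz/lb × 28.35 g/oz = 3307.5 g

heavy cream: 1960.0 mL; vegetable oil: 2646.0 g; diced tomatoes: 132.3 g; diced carrots: 0.2 kg; pork shoulder: 0.7 kg; stewing beef: 3307.5 g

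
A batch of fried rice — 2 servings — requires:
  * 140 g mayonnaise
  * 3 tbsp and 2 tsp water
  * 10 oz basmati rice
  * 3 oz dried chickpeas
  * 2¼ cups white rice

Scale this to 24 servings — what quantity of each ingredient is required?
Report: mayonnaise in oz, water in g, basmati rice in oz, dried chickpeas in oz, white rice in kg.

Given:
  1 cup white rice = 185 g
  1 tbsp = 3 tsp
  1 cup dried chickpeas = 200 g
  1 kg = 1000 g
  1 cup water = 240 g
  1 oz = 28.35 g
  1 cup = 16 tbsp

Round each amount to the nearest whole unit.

mayonnaise: 59 oz; water: 660 g; basmati rice: 120 oz; dried chickpeas: 36 oz; white rice: 5 kg

Scaling factor: 24/2 = 12.
mayonnaise: 140 g × 12 ÷ 28.35 g/oz ≈ 59 oz
water: (3 tbsp + 2 tsp = 11/3 tbsp) × 12 ÷ 16 tbsp/cup × 240 g/cup = 660 g
basmati rice: 10 oz × 12 = 120 oz
dried chickpeas: 3 oz × 12 = 36 oz
white rice: 2.25 cup × 12 × 185 g/cup ÷ 1000 g/kg ≈ 5 kg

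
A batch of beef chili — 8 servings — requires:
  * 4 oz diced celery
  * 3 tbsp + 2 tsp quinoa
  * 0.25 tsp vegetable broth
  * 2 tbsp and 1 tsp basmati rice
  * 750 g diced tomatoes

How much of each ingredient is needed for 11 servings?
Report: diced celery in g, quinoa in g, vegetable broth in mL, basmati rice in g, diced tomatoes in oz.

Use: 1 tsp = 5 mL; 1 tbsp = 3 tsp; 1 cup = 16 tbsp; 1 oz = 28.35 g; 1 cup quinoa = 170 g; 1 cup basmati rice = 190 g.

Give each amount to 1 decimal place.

diced celery: 155.9 g; quinoa: 53.6 g; vegetable broth: 1.7 mL; basmati rice: 38.1 g; diced tomatoes: 36.4 oz

Scaling factor: 11/8 = 1.375.
diced celery: 4 oz × 11/8 × 28.35 g/oz ≈ 155.9 g
quinoa: (3 tbsp + 2 tsp = 11/3 tbsp) × 11/8 ÷ 16 tbsp/cup × 170 g/cup ≈ 53.6 g
vegetable broth: 0.25 tsp × 11/8 × 5 mL/tsp ≈ 1.7 mL
basmati rice: (2 tbsp + 1 tsp = 7/3 tbsp) × 11/8 ÷ 16 tbsp/cup × 190 g/cup ≈ 38.1 g
diced tomatoes: 750 g × 11/8 ÷ 28.35 g/oz ≈ 36.4 oz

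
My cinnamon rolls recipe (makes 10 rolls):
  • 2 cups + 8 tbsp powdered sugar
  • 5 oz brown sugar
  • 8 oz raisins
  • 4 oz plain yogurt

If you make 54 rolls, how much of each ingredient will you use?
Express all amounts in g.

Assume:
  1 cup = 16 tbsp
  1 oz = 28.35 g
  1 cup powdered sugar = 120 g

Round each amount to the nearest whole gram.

Scaling factor: 54/10 = 27/5 = 5.4.
powdered sugar: (2 cup + 8 tbsp = 2.5 cup) × 27/5 × 120 g/cup = 1620 g
brown sugar: 5 oz × 27/5 × 28.35 g/oz ≈ 765 g
raisins: 8 oz × 27/5 × 28.35 g/oz ≈ 1225 g
plain yogurt: 4 oz × 27/5 × 28.35 g/oz ≈ 612 g

powdered sugar: 1620 g; brown sugar: 765 g; raisins: 1225 g; plain yogurt: 612 g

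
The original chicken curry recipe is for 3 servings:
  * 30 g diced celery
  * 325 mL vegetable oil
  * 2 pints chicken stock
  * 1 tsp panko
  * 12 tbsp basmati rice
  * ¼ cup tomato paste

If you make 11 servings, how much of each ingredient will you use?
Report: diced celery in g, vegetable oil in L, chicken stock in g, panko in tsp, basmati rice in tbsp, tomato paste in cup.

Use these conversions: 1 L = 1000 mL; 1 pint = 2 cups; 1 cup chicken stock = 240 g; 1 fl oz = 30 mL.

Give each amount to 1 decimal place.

diced celery: 110.0 g; vegetable oil: 1.2 L; chicken stock: 3520.0 g; panko: 3.7 tsp; basmati rice: 44.0 tbsp; tomato paste: 0.9 cup

Scaling factor: 11/3.
diced celery: 30 g × 11/3 = 110.0 g
vegetable oil: 325 mL × 11/3 ÷ 1000 mL/L ≈ 1.2 L
chicken stock: 2 pint × 11/3 × 2 cup/pint × 240 g/cup = 3520.0 g
panko: 1 tsp × 11/3 ≈ 3.7 tsp
basmati rice: 12 tbsp × 11/3 = 44.0 tbsp
tomato paste: 0.25 cup × 11/3 ≈ 0.9 cup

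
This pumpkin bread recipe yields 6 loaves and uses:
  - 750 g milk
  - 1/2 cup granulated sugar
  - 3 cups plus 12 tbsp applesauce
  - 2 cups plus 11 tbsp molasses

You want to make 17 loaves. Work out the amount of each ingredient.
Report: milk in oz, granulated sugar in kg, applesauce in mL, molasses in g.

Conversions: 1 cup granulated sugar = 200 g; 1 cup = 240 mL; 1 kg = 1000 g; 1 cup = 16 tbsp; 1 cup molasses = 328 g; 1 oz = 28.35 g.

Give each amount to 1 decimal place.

milk: 75.0 oz; granulated sugar: 0.3 kg; applesauce: 2550.0 mL; molasses: 2497.6 g

Scaling factor: 17/6.
milk: 750 g × 17/6 ÷ 28.35 g/oz ≈ 75.0 oz
granulated sugar: 0.5 cup × 17/6 × 200 g/cup ÷ 1000 g/kg ≈ 0.3 kg
applesauce: (3 cup + 12 tbsp = 3.75 cup) × 17/6 × 240 mL/cup = 2550.0 mL
molasses: (2 cup + 11 tbsp = 2.6875 cup) × 17/6 × 328 g/cup ≈ 2497.6 g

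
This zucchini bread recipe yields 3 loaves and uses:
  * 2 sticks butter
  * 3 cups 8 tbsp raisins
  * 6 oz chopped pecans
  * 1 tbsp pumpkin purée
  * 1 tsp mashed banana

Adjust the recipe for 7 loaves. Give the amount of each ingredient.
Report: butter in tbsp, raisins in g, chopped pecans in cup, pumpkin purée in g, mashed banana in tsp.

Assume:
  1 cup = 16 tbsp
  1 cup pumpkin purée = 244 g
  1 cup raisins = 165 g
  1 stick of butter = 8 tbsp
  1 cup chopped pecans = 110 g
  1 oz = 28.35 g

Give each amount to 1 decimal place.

butter: 37.3 tbsp; raisins: 1347.5 g; chopped pecans: 3.6 cup; pumpkin purée: 35.6 g; mashed banana: 2.3 tsp

Scaling factor: 7/3.
butter: 2 stick × 7/3 × 8 tbsp/stick ≈ 37.3 tbsp
raisins: (3 cup + 8 tbsp = 3.5 cup) × 7/3 × 165 g/cup = 1347.5 g
chopped pecans: 6 oz × 7/3 × 28.35 g/oz ÷ 110 g/cup ≈ 3.6 cup
pumpkin purée: 1 tbsp × 7/3 ÷ 16 tbsp/cup × 244 g/cup ≈ 35.6 g
mashed banana: 1 tsp × 7/3 ≈ 2.3 tsp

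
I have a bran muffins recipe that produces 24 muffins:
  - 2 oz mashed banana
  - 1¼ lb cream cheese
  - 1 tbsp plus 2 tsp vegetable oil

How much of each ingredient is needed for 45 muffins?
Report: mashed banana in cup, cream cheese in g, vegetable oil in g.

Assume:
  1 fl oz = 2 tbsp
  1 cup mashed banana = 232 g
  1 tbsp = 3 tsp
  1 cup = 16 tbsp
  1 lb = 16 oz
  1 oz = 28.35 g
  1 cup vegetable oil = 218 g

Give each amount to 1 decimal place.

Scaling factor: 45/24 = 15/8 = 1.875.
mashed banana: 2 oz × 15/8 × 28.35 g/oz ÷ 232 g/cup ≈ 0.5 cup
cream cheese: 1.25 lb × 15/8 × 16 oz/lb × 28.35 g/oz ≈ 1063.1 g
vegetable oil: (1 tbsp + 2 tsp = 5/3 tbsp) × 15/8 ÷ 16 tbsp/cup × 218 g/cup ≈ 42.6 g

mashed banana: 0.5 cup; cream cheese: 1063.1 g; vegetable oil: 42.6 g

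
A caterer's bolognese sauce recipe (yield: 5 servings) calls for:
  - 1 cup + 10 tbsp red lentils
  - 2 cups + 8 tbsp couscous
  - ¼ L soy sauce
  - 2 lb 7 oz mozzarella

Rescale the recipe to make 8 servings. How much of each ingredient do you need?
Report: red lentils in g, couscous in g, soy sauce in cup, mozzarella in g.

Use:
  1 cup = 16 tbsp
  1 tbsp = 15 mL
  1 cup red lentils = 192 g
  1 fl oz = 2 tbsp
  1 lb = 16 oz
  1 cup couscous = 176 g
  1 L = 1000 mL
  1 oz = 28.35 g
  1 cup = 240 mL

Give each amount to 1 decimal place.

Scaling factor: 8/5 = 1.6.
red lentils: (1 cup + 10 tbsp = 1.625 cup) × 8/5 × 192 g/cup = 499.2 g
couscous: (2 cup + 8 tbsp = 2.5 cup) × 8/5 × 176 g/cup = 704.0 g
soy sauce: 0.25 L × 8/5 × 1000 mL/L ÷ 240 mL/cup ≈ 1.7 cup
mozzarella: (2 lb + 7 oz = 2.4375 lb) × 8/5 × 16 oz/lb × 28.35 g/oz ≈ 1769.0 g

red lentils: 499.2 g; couscous: 704.0 g; soy sauce: 1.7 cup; mozzarella: 1769.0 g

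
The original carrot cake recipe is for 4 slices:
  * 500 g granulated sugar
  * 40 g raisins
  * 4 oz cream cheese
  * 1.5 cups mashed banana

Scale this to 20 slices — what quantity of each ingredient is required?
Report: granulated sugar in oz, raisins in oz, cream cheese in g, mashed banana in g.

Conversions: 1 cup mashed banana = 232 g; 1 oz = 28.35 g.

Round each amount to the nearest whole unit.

granulated sugar: 88 oz; raisins: 7 oz; cream cheese: 567 g; mashed banana: 1740 g

Scaling factor: 20/4 = 5.
granulated sugar: 500 g × 5 ÷ 28.35 g/oz ≈ 88 oz
raisins: 40 g × 5 ÷ 28.35 g/oz ≈ 7 oz
cream cheese: 4 oz × 5 × 28.35 g/oz = 567 g
mashed banana: 1.5 cup × 5 × 232 g/cup = 1740 g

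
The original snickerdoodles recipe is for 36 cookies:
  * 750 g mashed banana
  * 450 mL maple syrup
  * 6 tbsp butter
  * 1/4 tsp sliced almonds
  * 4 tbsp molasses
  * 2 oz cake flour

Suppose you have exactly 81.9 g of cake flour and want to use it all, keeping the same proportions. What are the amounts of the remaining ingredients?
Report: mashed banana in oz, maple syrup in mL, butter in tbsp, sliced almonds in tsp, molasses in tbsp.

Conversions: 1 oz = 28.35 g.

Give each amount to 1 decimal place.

The original recipe has 56.7 g of cake flour, so the scaling factor is 81.9 ÷ 56.7 = 13/9.
mashed banana: 750 g × 13/9 ÷ 28.35 g/oz ≈ 38.2 oz
maple syrup: 450 mL × 13/9 = 650.0 mL
butter: 6 tbsp × 13/9 ≈ 8.7 tbsp
sliced almonds: 0.25 tsp × 13/9 ≈ 0.4 tsp
molasses: 4 tbsp × 13/9 ≈ 5.8 tbsp

mashed banana: 38.2 oz; maple syrup: 650.0 mL; butter: 8.7 tbsp; sliced almonds: 0.4 tsp; molasses: 5.8 tbsp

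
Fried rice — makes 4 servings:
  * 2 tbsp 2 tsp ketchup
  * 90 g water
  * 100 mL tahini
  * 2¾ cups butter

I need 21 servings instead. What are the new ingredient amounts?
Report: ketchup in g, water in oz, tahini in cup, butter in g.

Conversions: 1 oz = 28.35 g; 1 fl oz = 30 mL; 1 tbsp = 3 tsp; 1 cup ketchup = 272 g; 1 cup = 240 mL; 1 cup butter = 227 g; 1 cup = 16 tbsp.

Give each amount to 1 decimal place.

Scaling factor: 21/4 = 5.25.
ketchup: (2 tbsp + 2 tsp = 8/3 tbsp) × 21/4 ÷ 16 tbsp/cup × 272 g/cup = 238.0 g
water: 90 g × 21/4 ÷ 28.35 g/oz ≈ 16.7 oz
tahini: 100 mL × 21/4 ÷ 240 mL/cup ≈ 2.2 cup
butter: 2.75 cup × 21/4 × 227 g/cup ≈ 3277.3 g

ketchup: 238.0 g; water: 16.7 oz; tahini: 2.2 cup; butter: 3277.3 g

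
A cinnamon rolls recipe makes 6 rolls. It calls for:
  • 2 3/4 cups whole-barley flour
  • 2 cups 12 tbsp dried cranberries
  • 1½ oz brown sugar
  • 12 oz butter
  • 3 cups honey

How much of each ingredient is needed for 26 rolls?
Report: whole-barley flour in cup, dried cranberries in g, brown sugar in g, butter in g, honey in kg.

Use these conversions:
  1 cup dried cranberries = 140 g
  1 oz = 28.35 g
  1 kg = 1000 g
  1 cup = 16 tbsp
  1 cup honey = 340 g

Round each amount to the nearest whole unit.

Scaling factor: 26/6 = 13/3.
whole-barley flour: 2.75 cup × 13/3 ≈ 12 cup
dried cranberries: (2 cup + 12 tbsp = 2.75 cup) × 13/3 × 140 g/cup ≈ 1668 g
brown sugar: 1.5 oz × 13/3 × 28.35 g/oz ≈ 184 g
butter: 12 oz × 13/3 × 28.35 g/oz ≈ 1474 g
honey: 3 cup × 13/3 × 340 g/cup ÷ 1000 g/kg ≈ 4 kg

whole-barley flour: 12 cup; dried cranberries: 1668 g; brown sugar: 184 g; butter: 1474 g; honey: 4 kg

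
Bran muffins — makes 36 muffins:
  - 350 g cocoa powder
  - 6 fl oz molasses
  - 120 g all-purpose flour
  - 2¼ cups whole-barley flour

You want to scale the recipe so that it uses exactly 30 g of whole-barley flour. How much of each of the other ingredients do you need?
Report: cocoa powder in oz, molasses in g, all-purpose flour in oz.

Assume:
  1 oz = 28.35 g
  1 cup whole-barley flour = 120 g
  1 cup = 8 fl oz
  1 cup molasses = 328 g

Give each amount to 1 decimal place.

cocoa powder: 1.4 oz; molasses: 27.3 g; all-purpose flour: 0.5 oz

The original recipe has 270 g of whole-barley flour, so the scaling factor is 30 ÷ 270 = 1/9.
cocoa powder: 350 g × 1/9 ÷ 28.35 g/oz ≈ 1.4 oz
molasses: 6 fl oz × 1/9 ÷ 8 fl oz/cup × 328 g/cup ≈ 27.3 g
all-purpose flour: 120 g × 1/9 ÷ 28.35 g/oz ≈ 0.5 oz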